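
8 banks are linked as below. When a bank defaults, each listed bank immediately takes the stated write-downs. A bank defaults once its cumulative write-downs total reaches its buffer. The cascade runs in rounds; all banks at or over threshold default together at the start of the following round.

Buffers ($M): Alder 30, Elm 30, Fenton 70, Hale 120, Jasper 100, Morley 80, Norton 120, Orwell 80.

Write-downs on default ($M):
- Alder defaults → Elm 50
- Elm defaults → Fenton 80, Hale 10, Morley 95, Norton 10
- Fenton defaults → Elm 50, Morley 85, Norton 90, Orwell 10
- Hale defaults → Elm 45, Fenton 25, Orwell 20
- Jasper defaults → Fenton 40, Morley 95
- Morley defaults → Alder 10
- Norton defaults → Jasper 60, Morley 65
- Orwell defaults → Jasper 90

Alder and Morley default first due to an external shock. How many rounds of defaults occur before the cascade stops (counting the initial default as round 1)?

Round 1 — Alder, Morley default (initial).
  Elm: +50 → 50 ≥ 30
Round 2 — Elm defaults.
  Fenton: +80 → 80 ≥ 70
  Hale: +10 → 10 < 120
  Norton: +10 → 10 < 120
Round 3 — Fenton defaults.
  Norton: +90 → 100 < 120
  Orwell: +10 → 10 < 80
No further defaults.

3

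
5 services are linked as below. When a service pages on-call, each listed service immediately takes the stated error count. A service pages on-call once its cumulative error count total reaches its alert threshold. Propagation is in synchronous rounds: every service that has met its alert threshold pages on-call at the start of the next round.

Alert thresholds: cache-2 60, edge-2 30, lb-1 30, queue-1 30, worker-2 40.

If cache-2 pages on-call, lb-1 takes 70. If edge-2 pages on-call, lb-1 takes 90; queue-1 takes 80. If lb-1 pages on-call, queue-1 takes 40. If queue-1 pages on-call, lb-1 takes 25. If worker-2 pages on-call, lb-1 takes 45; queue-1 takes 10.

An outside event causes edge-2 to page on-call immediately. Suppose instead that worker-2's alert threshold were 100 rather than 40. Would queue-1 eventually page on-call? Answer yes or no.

yes

With worker-2's alert threshold at 100:
Round 1 — edge-2 pages on-call (initial).
  lb-1: +90 → 90 ≥ 30
  queue-1: +80 → 80 ≥ 30
Round 2 — lb-1, queue-1 page on-call.
No further pages.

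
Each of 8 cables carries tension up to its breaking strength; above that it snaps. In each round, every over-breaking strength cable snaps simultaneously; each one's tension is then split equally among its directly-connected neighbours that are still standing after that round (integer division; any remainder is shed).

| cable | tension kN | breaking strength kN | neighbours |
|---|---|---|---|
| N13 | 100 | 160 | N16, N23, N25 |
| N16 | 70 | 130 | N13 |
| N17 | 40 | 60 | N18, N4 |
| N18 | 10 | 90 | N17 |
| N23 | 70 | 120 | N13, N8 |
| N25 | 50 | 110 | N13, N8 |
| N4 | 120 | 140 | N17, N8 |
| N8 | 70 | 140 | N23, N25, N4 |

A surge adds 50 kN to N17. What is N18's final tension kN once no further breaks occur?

55

Round 1 — N17 at 90 > 60. N17 snaps.
  N17 sheds 90 kN to N18, N4: 45 each.
    N18: 10+45 = 55 ≤ 90
    N4: 120+45 = 165 > 140
Round 2 — N4 snaps.
  N4 sheds 165 kN to N8: 165 each.
    N8: 70+165 = 235 > 140
Round 3 — N8 snaps.
  N8 sheds 235 kN to N23, N25: 117 each (1 lost).
    N23: 70+117 = 187 > 120
    N25: 50+117 = 167 > 110
Round 4 — N23, N25 snap.
  N23 sheds 187 kN to N13: 187 each.
    N13: 100+187 = 287 > 160
  N25 sheds 167 kN to N13: 167 each.
    N13: 287+167 = 454 > 160
Round 5 — N13 snaps.
  N13 sheds 454 kN to N16: 454 each.
    N16: 70+454 = 524 > 130
Round 6 — N16 snaps.
  N16 sheds 524 kN: no online neighbours, lost.
No further breaks.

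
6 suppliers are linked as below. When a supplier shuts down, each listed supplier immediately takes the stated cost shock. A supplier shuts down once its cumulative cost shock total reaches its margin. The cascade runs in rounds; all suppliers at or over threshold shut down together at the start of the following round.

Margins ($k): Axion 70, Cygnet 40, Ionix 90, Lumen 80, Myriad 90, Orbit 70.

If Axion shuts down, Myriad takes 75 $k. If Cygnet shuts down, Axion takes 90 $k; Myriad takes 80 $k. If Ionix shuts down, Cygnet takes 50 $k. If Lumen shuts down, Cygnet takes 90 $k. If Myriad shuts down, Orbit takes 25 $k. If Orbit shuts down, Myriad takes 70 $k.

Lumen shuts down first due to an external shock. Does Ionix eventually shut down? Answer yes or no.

no

Round 1 — Lumen shuts down (initial).
  Cygnet: +90 → 90 ≥ 40
Round 2 — Cygnet shuts down.
  Axion: +90 → 90 ≥ 70
  Myriad: +80 → 80 < 90
Round 3 — Axion shuts down.
  Myriad: +75 → 155 ≥ 90
Round 4 — Myriad shuts down.
  Orbit: +25 → 25 < 70
No further shutdowns.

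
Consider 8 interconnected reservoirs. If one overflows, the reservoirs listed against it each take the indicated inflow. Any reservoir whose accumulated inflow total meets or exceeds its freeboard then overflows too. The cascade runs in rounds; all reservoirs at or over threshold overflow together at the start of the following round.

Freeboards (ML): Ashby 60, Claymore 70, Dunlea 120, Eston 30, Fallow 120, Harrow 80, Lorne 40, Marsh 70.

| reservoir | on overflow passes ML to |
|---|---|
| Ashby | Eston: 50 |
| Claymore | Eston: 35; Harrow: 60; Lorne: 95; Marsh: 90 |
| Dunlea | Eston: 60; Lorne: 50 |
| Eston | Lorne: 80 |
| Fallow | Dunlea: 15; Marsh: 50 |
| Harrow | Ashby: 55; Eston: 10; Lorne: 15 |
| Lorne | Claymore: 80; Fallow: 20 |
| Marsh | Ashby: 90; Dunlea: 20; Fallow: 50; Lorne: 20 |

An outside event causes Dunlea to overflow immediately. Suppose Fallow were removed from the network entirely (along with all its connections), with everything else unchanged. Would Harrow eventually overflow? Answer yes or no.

With Fallow removed:
Round 1 — Dunlea overflows (initial).
  Eston: +60 → 60 ≥ 30
  Lorne: +50 → 50 ≥ 40
Round 2 — Eston, Lorne overflow.
  Claymore: +80 → 80 ≥ 70
Round 3 — Claymore overflows.
  Harrow: +60 → 60 < 80
  Marsh: +90 → 90 ≥ 70
Round 4 — Marsh overflows.
  Ashby: +90 → 90 ≥ 60
Round 5 — Ashby overflows.
No further overflows.

no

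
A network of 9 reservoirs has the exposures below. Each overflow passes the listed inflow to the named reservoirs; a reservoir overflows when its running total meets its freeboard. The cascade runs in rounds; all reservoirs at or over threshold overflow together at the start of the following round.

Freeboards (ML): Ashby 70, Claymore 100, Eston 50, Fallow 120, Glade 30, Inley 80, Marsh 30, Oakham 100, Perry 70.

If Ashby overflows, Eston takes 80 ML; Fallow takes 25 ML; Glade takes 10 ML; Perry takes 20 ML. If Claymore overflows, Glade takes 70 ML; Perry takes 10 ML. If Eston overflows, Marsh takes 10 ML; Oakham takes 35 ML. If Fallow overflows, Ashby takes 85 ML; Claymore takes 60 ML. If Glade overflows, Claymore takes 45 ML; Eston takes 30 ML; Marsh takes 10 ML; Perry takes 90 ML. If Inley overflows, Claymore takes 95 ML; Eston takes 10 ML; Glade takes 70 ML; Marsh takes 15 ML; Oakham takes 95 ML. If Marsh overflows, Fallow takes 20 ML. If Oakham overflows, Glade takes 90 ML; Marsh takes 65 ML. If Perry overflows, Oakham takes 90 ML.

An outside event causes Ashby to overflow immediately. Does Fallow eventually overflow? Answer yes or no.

Round 1 — Ashby overflows (initial).
  Eston: +80 → 80 ≥ 50
  Fallow: +25 → 25 < 120
  Glade: +10 → 10 < 30
  Perry: +20 → 20 < 70
Round 2 — Eston overflows.
  Marsh: +10 → 10 < 30
  Oakham: +35 → 35 < 100
No further overflows.

no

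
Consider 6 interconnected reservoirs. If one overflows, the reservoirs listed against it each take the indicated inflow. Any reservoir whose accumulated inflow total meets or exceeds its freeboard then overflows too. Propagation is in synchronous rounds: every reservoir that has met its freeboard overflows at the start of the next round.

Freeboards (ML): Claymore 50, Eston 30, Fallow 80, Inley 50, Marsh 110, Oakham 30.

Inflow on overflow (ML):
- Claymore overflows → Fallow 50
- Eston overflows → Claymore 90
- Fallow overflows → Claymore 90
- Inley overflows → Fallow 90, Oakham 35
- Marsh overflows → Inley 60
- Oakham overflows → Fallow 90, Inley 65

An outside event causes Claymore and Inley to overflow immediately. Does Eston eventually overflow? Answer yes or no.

Round 1 — Claymore, Inley overflow (initial).
  Fallow: +50+90 → 140 ≥ 80
  Oakham: +35 → 35 ≥ 30
Round 2 — Fallow, Oakham overflow.
No further overflows.

no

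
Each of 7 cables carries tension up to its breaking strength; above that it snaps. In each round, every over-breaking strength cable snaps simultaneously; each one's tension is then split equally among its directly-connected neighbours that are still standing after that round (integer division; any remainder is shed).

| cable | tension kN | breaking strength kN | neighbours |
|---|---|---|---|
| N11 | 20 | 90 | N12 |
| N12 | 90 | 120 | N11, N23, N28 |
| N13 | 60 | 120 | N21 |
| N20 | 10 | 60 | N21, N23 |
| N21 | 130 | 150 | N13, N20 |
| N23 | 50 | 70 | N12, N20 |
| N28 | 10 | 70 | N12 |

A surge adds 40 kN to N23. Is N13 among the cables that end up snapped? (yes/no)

Round 1 — N23 at 90 > 70. N23 snaps.
  N23 sheds 90 kN to N12, N20: 45 each.
    N12: 90+45 = 135 > 120
    N20: 10+45 = 55 ≤ 60
Round 2 — N12 snaps.
  N12 sheds 135 kN to N11, N28: 67 each (1 lost).
    N11: 20+67 = 87 ≤ 90
    N28: 10+67 = 77 > 70
Round 3 — N28 snaps.
  N28 sheds 77 kN: no online neighbours, lost.
No further breaks.

no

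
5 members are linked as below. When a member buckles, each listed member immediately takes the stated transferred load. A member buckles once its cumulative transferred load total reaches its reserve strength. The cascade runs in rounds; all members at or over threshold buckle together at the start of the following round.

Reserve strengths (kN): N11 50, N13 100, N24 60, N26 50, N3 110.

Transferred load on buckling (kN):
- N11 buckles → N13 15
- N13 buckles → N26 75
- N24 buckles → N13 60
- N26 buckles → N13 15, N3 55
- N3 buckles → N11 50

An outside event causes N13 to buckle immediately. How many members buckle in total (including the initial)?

Round 1 — N13 buckles (initial).
  N26: +75 → 75 ≥ 50
Round 2 — N26 buckles.
  N3: +55 → 55 < 110
No further bucklings.

2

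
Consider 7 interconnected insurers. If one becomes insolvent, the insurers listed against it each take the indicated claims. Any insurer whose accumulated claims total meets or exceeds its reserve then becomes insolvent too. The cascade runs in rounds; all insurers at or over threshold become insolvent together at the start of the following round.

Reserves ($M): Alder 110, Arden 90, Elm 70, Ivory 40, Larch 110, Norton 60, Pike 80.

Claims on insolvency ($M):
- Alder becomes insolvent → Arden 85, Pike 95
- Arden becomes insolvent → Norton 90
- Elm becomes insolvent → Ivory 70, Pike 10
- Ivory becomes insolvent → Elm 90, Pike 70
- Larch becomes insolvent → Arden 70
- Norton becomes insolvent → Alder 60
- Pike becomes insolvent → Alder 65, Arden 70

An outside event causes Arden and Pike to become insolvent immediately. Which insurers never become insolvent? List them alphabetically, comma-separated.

Elm, Ivory, Larch

Round 1 — Arden, Pike become insolvent (initial).
  Alder: +65 → 65 < 110
  Norton: +90 → 90 ≥ 60
Round 2 — Norton becomes insolvent.
  Alder: +60 → 125 ≥ 110
Round 3 — Alder becomes insolvent.
No further insolvencies.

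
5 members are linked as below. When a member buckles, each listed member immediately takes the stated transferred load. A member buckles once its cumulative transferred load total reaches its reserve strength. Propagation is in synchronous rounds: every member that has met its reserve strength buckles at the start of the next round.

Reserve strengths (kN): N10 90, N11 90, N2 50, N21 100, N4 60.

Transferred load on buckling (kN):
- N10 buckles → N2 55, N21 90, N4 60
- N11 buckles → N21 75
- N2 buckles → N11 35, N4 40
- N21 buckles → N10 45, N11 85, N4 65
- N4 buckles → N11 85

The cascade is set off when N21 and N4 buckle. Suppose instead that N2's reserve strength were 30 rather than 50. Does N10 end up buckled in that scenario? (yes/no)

With N2's reserve strength at 30:
Round 1 — N21, N4 buckle (initial).
  N10: +45 → 45 < 90
  N11: +85+85 → 170 ≥ 90
Round 2 — N11 buckles.
No further bucklings.

no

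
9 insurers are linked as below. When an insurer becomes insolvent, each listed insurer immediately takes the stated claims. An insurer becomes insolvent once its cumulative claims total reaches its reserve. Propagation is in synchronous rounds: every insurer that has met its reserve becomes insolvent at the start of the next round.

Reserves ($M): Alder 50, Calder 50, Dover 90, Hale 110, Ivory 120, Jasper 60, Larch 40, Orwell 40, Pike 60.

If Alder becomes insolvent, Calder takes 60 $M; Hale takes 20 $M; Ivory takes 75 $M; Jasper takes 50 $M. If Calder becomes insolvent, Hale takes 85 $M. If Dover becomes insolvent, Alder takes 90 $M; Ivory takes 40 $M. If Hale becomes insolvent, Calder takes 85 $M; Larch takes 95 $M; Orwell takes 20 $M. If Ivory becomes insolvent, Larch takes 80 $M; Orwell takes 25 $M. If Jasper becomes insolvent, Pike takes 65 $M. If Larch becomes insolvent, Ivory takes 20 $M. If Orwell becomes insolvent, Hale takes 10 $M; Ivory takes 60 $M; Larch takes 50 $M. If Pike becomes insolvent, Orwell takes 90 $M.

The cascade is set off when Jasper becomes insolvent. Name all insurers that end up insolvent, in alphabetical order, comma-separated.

Jasper, Larch, Orwell, Pike

Round 1 — Jasper becomes insolvent (initial).
  Pike: +65 → 65 ≥ 60
Round 2 — Pike becomes insolvent.
  Orwell: +90 → 90 ≥ 40
Round 3 — Orwell becomes insolvent.
  Hale: +10 → 10 < 110
  Ivory: +60 → 60 < 120
  Larch: +50 → 50 ≥ 40
Round 4 — Larch becomes insolvent.
  Ivory: +20 → 80 < 120
No further insolvencies.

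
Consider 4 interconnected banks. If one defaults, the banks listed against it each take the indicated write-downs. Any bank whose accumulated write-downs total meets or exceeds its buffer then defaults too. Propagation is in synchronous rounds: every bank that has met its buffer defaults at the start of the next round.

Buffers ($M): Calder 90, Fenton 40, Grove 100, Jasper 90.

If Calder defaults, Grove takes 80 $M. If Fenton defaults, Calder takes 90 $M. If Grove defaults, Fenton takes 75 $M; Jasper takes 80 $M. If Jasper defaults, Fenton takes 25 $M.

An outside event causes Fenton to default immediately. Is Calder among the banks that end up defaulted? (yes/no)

Round 1 — Fenton defaults (initial).
  Calder: +90 → 90 ≥ 90
Round 2 — Calder defaults.
  Grove: +80 → 80 < 100
No further defaults.

yes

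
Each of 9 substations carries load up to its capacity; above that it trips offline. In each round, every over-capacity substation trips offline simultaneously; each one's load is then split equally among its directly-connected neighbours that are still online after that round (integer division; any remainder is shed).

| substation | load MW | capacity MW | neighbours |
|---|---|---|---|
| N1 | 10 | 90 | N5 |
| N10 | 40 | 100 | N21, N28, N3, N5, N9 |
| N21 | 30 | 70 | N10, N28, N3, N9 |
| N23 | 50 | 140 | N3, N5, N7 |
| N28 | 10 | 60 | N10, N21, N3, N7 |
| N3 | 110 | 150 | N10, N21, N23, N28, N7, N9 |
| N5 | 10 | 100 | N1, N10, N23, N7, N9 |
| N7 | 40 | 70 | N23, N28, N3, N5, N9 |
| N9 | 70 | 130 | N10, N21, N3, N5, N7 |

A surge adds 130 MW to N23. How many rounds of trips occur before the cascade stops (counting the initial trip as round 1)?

Round 1 — N23 at 180 > 140. N23 trips offline.
  N23 sheds 180 MW to N3, N5, N7: 60 each.
    N3: 110+60 = 170 > 150
    N5: 10+60 = 70 ≤ 100
    N7: 40+60 = 100 > 70
Round 2 — N3, N7 trip offline.
  N3 sheds 170 MW to N10, N21, N28, N9: 42 each (2 lost).
    N10: 40+42 = 82 ≤ 100
    N21: 30+42 = 72 > 70
    N28: 10+42 = 52 ≤ 60
    N9: 70+42 = 112 ≤ 130
  N7 sheds 100 MW to N28, N5, N9: 33 each (1 lost).
    N28: 52+33 = 85 > 60
    N5: 70+33 = 103 > 100
    N9: 112+33 = 145 > 130
Round 3 — N21, N28, N5, N9 trip offline.
  N21 sheds 72 MW to N10: 72 each.
    N10: 82+72 = 154 > 100
  N28 sheds 85 MW to N10: 85 each.
    N10: 154+85 = 239 > 100
  N5 sheds 103 MW to N1, N10: 51 each (1 lost).
    N1: 10+51 = 61 ≤ 90
    N10: 239+51 = 290 > 100
  N9 sheds 145 MW to N10: 145 each.
    N10: 290+145 = 435 > 100
Round 4 — N10 trips offline.
  N10 sheds 435 MW: no online neighbours, lost.
No further trips.

4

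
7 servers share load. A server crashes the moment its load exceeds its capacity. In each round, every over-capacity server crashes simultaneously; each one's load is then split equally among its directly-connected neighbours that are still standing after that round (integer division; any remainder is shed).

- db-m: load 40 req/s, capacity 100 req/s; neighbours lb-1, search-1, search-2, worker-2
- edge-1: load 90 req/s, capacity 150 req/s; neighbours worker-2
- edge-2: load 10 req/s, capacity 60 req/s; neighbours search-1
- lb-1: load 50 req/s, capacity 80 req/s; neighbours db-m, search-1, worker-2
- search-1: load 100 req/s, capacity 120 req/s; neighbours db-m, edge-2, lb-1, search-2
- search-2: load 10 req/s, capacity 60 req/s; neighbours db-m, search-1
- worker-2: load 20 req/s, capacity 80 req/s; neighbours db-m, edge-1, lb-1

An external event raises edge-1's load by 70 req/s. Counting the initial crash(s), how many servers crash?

Round 1 — edge-1 at 160 > 150. edge-1 crashes.
  edge-1 sheds 160 req/s to worker-2: 160 each.
    worker-2: 20+160 = 180 > 80
Round 2 — worker-2 crashes.
  worker-2 sheds 180 req/s to db-m, lb-1: 90 each.
    db-m: 40+90 = 130 > 100
    lb-1: 50+90 = 140 > 80
Round 3 — db-m, lb-1 crash.
  db-m sheds 130 req/s to search-1, search-2: 65 each.
    search-1: 100+65 = 165 > 120
    search-2: 10+65 = 75 > 60
  lb-1 sheds 140 req/s to search-1: 140 each.
    search-1: 165+140 = 305 > 120
Round 4 — search-1, search-2 crash.
  search-1 sheds 305 req/s to edge-2: 305 each.
    edge-2: 10+305 = 315 > 60
  search-2 sheds 75 req/s: no online neighbours, lost.
Round 5 — edge-2 crashes.
  edge-2 sheds 315 req/s: no online neighbours, lost.
No further crashes.

7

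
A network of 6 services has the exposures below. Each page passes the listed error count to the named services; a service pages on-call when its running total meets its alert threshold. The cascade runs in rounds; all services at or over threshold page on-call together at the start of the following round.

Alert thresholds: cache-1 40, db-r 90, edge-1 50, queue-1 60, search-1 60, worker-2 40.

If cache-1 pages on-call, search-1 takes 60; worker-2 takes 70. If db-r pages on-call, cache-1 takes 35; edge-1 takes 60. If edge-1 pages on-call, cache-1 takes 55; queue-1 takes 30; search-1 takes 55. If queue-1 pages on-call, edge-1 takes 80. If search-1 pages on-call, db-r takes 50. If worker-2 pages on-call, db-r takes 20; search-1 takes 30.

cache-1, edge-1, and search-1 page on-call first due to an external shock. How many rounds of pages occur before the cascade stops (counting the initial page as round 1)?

Round 1 — cache-1, edge-1, search-1 page on-call (initial).
  db-r: +50 → 50 < 90
  queue-1: +30 → 30 < 60
  worker-2: +70 → 70 ≥ 40
Round 2 — worker-2 pages on-call.
  db-r: +20 → 70 < 90
No further pages.

2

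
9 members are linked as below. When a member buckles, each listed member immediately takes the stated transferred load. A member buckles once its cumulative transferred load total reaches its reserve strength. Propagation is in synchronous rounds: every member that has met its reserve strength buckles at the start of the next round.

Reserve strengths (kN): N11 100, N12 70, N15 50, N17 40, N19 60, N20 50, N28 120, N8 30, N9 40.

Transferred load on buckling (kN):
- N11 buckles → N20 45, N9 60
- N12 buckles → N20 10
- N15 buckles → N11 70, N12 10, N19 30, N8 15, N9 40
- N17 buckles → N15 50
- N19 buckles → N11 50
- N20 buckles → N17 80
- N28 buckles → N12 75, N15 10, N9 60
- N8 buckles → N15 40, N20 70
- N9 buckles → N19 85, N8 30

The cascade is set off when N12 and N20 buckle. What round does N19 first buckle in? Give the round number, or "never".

5

Round 1 — N12, N20 buckle (initial).
  N17: +80 → 80 ≥ 40
Round 2 — N17 buckles.
  N15: +50 → 50 ≥ 50
Round 3 — N15 buckles.
  N11: +70 → 70 < 100
  N19: +30 → 30 < 60
  N8: +15 → 15 < 30
  N9: +40 → 40 ≥ 40
Round 4 — N9 buckles.
  N19: +85 → 115 ≥ 60
  N8: +30 → 45 ≥ 30
Round 5 — N19, N8 buckle.
  N11: +50 → 120 ≥ 100
Round 6 — N11 buckles.
No further bucklings.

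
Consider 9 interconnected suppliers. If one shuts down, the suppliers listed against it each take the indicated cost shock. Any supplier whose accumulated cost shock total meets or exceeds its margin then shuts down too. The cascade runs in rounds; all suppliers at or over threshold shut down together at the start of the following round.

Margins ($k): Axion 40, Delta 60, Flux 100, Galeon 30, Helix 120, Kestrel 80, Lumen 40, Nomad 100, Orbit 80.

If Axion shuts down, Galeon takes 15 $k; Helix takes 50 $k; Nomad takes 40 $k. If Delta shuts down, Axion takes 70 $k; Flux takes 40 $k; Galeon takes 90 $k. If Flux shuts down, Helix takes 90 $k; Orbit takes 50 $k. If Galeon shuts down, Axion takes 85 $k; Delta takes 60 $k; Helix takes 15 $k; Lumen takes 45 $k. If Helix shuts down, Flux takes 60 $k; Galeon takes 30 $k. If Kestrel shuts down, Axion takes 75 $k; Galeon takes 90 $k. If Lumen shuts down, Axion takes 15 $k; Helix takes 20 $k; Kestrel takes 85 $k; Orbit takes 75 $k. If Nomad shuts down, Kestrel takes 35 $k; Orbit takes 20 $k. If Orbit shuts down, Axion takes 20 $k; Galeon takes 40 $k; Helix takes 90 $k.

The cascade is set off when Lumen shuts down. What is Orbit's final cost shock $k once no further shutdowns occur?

75

Round 1 — Lumen shuts down (initial).
  Axion: +15 → 15 < 40
  Helix: +20 → 20 < 120
  Kestrel: +85 → 85 ≥ 80
  Orbit: +75 → 75 < 80
Round 2 — Kestrel shuts down.
  Axion: +75 → 90 ≥ 40
  Galeon: +90 → 90 ≥ 30
Round 3 — Axion, Galeon shut down.
  Delta: +60 → 60 ≥ 60
  Helix: +50+15 → 85 < 120
  Nomad: +40 → 40 < 100
Round 4 — Delta shuts down.
  Flux: +40 → 40 < 100
No further shutdowns.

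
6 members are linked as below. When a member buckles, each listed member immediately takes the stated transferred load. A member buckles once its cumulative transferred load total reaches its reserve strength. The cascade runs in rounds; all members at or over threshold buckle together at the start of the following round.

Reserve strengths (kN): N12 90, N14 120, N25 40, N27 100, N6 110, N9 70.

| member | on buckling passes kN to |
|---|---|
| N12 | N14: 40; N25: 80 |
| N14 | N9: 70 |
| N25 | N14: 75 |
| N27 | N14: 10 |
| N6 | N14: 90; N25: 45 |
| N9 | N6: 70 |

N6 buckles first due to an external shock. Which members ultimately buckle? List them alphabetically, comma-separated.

Round 1 — N6 buckles (initial).
  N14: +90 → 90 < 120
  N25: +45 → 45 ≥ 40
Round 2 — N25 buckles.
  N14: +75 → 165 ≥ 120
Round 3 — N14 buckles.
  N9: +70 → 70 ≥ 70
Round 4 — N9 buckles.
No further bucklings.

N14, N25, N6, N9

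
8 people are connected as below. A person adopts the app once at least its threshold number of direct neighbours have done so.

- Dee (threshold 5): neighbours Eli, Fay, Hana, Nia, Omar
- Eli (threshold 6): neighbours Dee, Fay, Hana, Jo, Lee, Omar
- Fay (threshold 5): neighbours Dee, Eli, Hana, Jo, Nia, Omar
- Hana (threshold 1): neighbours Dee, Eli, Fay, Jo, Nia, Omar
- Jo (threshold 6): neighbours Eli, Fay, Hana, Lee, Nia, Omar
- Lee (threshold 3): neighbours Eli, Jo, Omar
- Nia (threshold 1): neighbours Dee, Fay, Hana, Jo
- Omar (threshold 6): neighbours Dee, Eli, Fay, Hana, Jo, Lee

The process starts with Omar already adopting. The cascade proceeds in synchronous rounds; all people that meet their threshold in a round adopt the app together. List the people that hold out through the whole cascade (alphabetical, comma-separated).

Dee, Eli, Fay, Jo, Lee

Round 1 — Omar adopts the app (initial).
Round 2 — checking thresholds:
  Dee: 1 of 5 neighbours < 5, below threshold.
  Eli: 1 of 6 neighbours < 6, below threshold.
  Fay: 1 of 6 neighbours < 5, below threshold.
  Hana: 1 of 6 neighbours ≥ 1, adopts the app.
  Jo: 1 of 6 neighbours < 6, below threshold.
  Lee: 1 of 3 neighbours < 3, below threshold.
Round 3 — checking thresholds:
  Dee: 2 of 5 neighbours < 5, below threshold.
  Eli: 2 of 6 neighbours < 6, below threshold.
  Fay: 2 of 6 neighbours < 5, below threshold.
  Jo: 2 of 6 neighbours < 6, below threshold.
  Lee: 1 of 3 neighbours < 3, below threshold.
  Nia: 1 of 4 neighbours ≥ 1, adopts the app.
Round 4 — no new adoptions; cascade stops.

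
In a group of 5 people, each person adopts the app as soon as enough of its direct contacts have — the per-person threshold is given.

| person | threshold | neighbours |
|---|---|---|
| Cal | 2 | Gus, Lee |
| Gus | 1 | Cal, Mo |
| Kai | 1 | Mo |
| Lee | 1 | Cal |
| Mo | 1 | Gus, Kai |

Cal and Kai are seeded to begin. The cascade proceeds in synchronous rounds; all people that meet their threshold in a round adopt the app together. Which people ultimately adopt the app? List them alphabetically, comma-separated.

Round 1 — Cal, Kai adopt the app (initial).
Round 2 — checking thresholds:
  Gus: 1 of 2 neighbours ≥ 1, adopts the app.
  Lee: 1 of 1 neighbours ≥ 1, adopts the app.
  Mo: 1 of 2 neighbours ≥ 1, adopts the app.
Round 3 — no new adoptions; cascade stops.

Cal, Gus, Kai, Lee, Mo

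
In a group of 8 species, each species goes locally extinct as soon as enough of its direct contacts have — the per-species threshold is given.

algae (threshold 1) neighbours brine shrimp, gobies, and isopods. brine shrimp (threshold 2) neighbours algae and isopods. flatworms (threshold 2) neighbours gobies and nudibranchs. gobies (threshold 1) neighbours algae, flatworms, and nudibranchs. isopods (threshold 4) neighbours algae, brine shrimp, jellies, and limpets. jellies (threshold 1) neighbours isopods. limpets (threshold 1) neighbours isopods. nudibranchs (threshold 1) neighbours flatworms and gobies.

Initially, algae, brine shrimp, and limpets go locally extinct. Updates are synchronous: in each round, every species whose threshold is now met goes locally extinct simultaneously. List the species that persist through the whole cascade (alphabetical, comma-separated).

Round 1 — algae, brine shrimp, limpets go locally extinct (initial).
Round 2 — checking thresholds:
  gobies: 1 of 3 neighbours ≥ 1, goes locally extinct.
  isopods: 3 of 4 neighbours < 4, below threshold.
Round 3 — checking thresholds:
  flatworms: 1 of 2 neighbours < 2, below threshold.
  isopods: 3 of 4 neighbours < 4, below threshold.
  nudibranchs: 1 of 2 neighbours ≥ 1, goes locally extinct.
Round 4 — checking thresholds:
  flatworms: 2 of 2 neighbours ≥ 2, goes locally extinct.
  isopods: 3 of 4 neighbours < 4, below threshold.
Round 5 — no new extinctions; cascade stops.

isopods, jellies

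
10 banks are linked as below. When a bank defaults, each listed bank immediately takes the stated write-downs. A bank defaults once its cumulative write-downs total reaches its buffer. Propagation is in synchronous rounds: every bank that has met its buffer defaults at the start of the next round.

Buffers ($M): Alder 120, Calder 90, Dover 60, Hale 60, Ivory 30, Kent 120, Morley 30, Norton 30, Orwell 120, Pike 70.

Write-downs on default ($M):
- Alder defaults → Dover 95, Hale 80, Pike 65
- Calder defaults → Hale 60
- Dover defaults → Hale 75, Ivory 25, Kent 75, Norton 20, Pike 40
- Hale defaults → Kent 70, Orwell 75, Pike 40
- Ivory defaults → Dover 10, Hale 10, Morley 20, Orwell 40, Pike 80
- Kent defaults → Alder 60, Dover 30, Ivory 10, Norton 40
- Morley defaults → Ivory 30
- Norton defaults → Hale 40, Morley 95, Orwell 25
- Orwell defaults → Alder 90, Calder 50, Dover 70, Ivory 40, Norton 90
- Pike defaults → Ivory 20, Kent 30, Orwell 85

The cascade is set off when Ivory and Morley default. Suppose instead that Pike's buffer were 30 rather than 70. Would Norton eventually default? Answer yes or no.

yes

With Pike's buffer at 30:
Round 1 — Ivory, Morley default (initial).
  Dover: +10 → 10 < 60
  Hale: +10 → 10 < 60
  Orwell: +40 → 40 < 120
  Pike: +80 → 80 ≥ 30
Round 2 — Pike defaults.
  Kent: +30 → 30 < 120
  Orwell: +85 → 125 ≥ 120
Round 3 — Orwell defaults.
  Alder: +90 → 90 < 120
  Calder: +50 → 50 < 90
  Dover: +70 → 80 ≥ 60
  Norton: +90 → 90 ≥ 30
Round 4 — Dover, Norton default.
  Hale: +75+40 → 125 ≥ 60
  Kent: +75 → 105 < 120
Round 5 — Hale defaults.
  Kent: +70 → 175 ≥ 120
Round 6 — Kent defaults.
  Alder: +60 → 150 ≥ 120
Round 7 — Alder defaults.
No further defaults.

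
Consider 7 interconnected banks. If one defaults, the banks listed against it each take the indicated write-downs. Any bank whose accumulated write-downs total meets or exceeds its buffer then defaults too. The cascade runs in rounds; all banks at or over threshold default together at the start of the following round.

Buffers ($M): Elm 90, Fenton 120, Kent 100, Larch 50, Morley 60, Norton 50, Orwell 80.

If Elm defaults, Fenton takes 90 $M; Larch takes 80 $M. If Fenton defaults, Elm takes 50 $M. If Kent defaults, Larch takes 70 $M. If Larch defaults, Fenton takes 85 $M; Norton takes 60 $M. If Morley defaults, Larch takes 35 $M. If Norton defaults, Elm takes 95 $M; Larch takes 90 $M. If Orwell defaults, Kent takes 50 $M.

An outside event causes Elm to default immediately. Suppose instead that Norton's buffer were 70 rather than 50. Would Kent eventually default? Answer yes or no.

no

With Norton's buffer at 70:
Round 1 — Elm defaults (initial).
  Fenton: +90 → 90 < 120
  Larch: +80 → 80 ≥ 50
Round 2 — Larch defaults.
  Fenton: +85 → 175 ≥ 120
  Norton: +60 → 60 < 70
Round 3 — Fenton defaults.
No further defaults.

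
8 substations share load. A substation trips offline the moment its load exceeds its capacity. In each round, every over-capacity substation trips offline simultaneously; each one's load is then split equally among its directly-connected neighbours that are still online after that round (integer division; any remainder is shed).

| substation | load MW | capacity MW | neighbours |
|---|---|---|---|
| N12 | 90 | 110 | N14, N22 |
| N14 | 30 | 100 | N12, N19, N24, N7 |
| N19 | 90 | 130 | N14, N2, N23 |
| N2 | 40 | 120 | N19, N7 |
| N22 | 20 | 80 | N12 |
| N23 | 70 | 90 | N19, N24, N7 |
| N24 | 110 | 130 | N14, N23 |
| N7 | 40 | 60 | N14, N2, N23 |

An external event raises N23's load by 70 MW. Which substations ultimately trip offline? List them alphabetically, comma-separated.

N12, N14, N19, N2, N22, N23, N24, N7

Round 1 — N23 at 140 > 90. N23 trips offline.
  N23 sheds 140 MW to N19, N24, N7: 46 each (2 lost).
    N19: 90+46 = 136 > 130
    N24: 110+46 = 156 > 130
    N7: 40+46 = 86 > 60
Round 2 — N19, N24, N7 trip offline.
  N19 sheds 136 MW to N14, N2: 68 each.
    N14: 30+68 = 98 ≤ 100
    N2: 40+68 = 108 ≤ 120
  N24 sheds 156 MW to N14: 156 each.
    N14: 98+156 = 254 > 100
  N7 sheds 86 MW to N14, N2: 43 each.
    N14: 254+43 = 297 > 100
    N2: 108+43 = 151 > 120
Round 3 — N14, N2 trip offline.
  N14 sheds 297 MW to N12: 297 each.
    N12: 90+297 = 387 > 110
  N2 sheds 151 MW: no online neighbours, lost.
Round 4 — N12 trips offline.
  N12 sheds 387 MW to N22: 387 each.
    N22: 20+387 = 407 > 80
Round 5 — N22 trips offline.
  N22 sheds 407 MW: no online neighbours, lost.
No further trips.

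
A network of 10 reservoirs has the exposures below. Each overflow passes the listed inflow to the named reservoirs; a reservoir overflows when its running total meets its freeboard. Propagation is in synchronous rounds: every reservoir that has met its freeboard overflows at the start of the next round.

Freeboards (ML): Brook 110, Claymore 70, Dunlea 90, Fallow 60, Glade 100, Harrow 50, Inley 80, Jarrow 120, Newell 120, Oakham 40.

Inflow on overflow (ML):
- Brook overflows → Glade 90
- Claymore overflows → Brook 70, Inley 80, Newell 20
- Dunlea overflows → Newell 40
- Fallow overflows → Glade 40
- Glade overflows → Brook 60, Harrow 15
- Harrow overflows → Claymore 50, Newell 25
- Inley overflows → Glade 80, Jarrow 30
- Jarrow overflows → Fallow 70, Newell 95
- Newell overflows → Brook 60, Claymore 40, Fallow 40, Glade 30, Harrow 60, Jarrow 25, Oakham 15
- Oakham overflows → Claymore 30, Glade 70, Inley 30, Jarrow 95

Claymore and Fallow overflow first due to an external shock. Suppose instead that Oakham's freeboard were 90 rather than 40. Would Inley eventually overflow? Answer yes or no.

yes

With Oakham's freeboard at 90:
Round 1 — Claymore, Fallow overflow (initial).
  Brook: +70 → 70 < 110
  Glade: +40 → 40 < 100
  Inley: +80 → 80 ≥ 80
  Newell: +20 → 20 < 120
Round 2 — Inley overflows.
  Glade: +80 → 120 ≥ 100
  Jarrow: +30 → 30 < 120
Round 3 — Glade overflows.
  Brook: +60 → 130 ≥ 110
  Harrow: +15 → 15 < 50
Round 4 — Brook overflows.
No further overflows.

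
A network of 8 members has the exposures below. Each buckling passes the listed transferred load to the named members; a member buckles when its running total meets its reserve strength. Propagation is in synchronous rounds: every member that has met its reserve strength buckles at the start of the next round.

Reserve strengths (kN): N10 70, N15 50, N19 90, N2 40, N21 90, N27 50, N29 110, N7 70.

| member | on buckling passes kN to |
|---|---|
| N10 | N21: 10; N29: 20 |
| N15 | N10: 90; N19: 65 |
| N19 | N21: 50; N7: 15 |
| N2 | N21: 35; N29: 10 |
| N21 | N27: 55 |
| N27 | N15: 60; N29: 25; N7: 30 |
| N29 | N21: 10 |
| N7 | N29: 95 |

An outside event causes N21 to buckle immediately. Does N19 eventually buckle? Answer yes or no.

no

Round 1 — N21 buckles (initial).
  N27: +55 → 55 ≥ 50
Round 2 — N27 buckles.
  N15: +60 → 60 ≥ 50
  N29: +25 → 25 < 110
  N7: +30 → 30 < 70
Round 3 — N15 buckles.
  N10: +90 → 90 ≥ 70
  N19: +65 → 65 < 90
Round 4 — N10 buckles.
  N29: +20 → 45 < 110
No further bucklings.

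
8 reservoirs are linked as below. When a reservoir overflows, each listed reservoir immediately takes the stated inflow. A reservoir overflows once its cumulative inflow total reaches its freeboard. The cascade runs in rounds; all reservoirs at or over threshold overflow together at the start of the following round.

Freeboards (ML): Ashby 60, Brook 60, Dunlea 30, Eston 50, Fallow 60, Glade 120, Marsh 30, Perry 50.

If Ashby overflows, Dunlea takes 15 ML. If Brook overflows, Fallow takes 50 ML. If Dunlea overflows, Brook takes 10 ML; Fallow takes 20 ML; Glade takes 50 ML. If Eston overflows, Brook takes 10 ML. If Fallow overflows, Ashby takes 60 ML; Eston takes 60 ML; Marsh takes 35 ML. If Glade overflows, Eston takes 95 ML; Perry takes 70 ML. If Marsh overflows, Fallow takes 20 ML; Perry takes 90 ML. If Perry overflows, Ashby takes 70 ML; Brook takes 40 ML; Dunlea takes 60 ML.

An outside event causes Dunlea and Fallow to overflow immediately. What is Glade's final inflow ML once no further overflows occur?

Round 1 — Dunlea, Fallow overflow (initial).
  Ashby: +60 → 60 ≥ 60
  Brook: +10 → 10 < 60
  Eston: +60 → 60 ≥ 50
  Glade: +50 → 50 < 120
  Marsh: +35 → 35 ≥ 30
Round 2 — Ashby, Eston, Marsh overflow.
  Brook: +10 → 20 < 60
  Perry: +90 → 90 ≥ 50
Round 3 — Perry overflows.
  Brook: +40 → 60 ≥ 60
Round 4 — Brook overflows.
No further overflows.

50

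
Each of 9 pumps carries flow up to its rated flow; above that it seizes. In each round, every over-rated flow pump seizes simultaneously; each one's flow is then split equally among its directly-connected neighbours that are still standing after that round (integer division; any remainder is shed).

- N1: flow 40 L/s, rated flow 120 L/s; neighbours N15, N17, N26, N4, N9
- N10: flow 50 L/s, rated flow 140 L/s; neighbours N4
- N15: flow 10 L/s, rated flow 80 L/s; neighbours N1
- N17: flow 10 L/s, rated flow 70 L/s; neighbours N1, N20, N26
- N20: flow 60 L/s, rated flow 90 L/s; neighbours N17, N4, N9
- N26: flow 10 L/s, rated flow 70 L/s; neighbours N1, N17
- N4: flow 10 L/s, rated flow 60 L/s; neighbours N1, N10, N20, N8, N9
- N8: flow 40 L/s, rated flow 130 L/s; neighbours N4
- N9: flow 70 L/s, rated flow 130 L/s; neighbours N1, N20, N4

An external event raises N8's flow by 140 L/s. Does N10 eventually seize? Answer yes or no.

no

Round 1 — N8 at 180 > 130. N8 seizes.
  N8 sheds 180 L/s to N4: 180 each.
    N4: 10+180 = 190 > 60
Round 2 — N4 seizes.
  N4 sheds 190 L/s to N1, N10, N20, N9: 47 each (2 lost).
    N1: 40+47 = 87 ≤ 120
    N10: 50+47 = 97 ≤ 140
    N20: 60+47 = 107 > 90
    N9: 70+47 = 117 ≤ 130
Round 3 — N20 seizes.
  N20 sheds 107 L/s to N17, N9: 53 each (1 lost).
    N17: 10+53 = 63 ≤ 70
    N9: 117+53 = 170 > 130
Round 4 — N9 seizes.
  N9 sheds 170 L/s to N1: 170 each.
    N1: 87+170 = 257 > 120
Round 5 — N1 seizes.
  N1 sheds 257 L/s to N15, N17, N26: 85 each (2 lost).
    N15: 10+85 = 95 > 80
    N17: 63+85 = 148 > 70
    N26: 10+85 = 95 > 70
Round 6 — N15, N17, N26 seize.
  N15 sheds 95 L/s: no online neighbours, lost.
  N17 sheds 148 L/s: no online neighbours, lost.
  N26 sheds 95 L/s: no online neighbours, lost.
No further seizures.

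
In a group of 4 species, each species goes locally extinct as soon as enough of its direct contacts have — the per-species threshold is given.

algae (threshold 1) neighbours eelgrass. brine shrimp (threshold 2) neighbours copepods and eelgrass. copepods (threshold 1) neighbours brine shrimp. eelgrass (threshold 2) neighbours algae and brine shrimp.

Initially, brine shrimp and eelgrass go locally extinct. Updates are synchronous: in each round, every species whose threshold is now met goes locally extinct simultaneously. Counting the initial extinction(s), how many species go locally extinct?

4

Round 1 — brine shrimp, eelgrass go locally extinct (initial).
Round 2 — checking thresholds:
  algae: 1 of 1 neighbours ≥ 1, goes locally extinct.
  copepods: 1 of 1 neighbours ≥ 1, goes locally extinct.
Round 3 — no new extinctions; cascade stops.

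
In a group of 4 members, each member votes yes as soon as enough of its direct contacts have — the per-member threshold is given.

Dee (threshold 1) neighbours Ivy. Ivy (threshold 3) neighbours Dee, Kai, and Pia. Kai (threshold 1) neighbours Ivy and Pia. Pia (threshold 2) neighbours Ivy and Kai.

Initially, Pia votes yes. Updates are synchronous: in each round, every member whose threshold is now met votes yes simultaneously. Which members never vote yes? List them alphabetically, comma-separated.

Round 1 — Pia votes yes (initial).
Round 2 — checking thresholds:
  Ivy: 1 of 3 neighbours < 3, not yet.
  Kai: 1 of 2 neighbours ≥ 1, votes yes.
Round 3 — no new yes votes; cascade stops.

Dee, Ivy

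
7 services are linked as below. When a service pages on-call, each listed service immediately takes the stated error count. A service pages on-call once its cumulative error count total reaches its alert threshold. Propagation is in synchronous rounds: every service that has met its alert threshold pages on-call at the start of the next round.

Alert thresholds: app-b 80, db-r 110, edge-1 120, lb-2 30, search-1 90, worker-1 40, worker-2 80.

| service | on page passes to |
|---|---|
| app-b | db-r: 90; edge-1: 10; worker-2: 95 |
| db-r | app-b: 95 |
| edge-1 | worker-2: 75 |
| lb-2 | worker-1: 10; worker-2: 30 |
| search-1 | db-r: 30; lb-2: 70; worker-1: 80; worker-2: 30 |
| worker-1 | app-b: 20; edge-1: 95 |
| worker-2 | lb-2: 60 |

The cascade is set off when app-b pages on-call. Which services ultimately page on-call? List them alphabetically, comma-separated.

app-b, lb-2, worker-2

Round 1 — app-b pages on-call (initial).
  db-r: +90 → 90 < 110
  edge-1: +10 → 10 < 120
  worker-2: +95 → 95 ≥ 80
Round 2 — worker-2 pages on-call.
  lb-2: +60 → 60 ≥ 30
Round 3 — lb-2 pages on-call.
  worker-1: +10 → 10 < 40
No further pages.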